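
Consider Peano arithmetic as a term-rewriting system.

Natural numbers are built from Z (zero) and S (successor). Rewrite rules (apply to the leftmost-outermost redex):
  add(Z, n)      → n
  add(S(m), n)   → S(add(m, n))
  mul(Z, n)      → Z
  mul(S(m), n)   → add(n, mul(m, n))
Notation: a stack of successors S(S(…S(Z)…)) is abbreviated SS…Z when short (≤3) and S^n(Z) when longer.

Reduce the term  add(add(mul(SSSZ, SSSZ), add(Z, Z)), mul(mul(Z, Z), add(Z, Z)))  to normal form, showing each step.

  start: add(add(mul(SSSZ, SSSZ), add(Z, Z)), mul(mul(Z, Z), add(Z, Z)))
  step 1: add(add(add(SSSZ, mul(SSZ, SSSZ)), add(Z, Z)), mul(mul(Z, Z), add(Z, Z)))
  step 2: add(add(S(add(SSZ, mul(SSZ, SSSZ))), add(Z, Z)), mul(mul(Z, Z), add(Z, Z)))
  step 3: add(S(add(add(SSZ, mul(SSZ, SSSZ)), add(Z, Z))), mul(mul(Z, Z), add(Z, Z)))
  step 4: S(add(add(add(SSZ, mul(SSZ, SSSZ)), add(Z, Z)), mul(mul(Z, Z), add(Z, Z))))
  step 5: S(add(add(S(add(SZ, mul(SSZ, SSSZ))), add(Z, Z)), mul(mul(Z, Z), add(Z, Z))))
  step 6: S(add(S(add(add(SZ, mul(SSZ, SSSZ)), add(Z, Z))), mul(mul(Z, Z), add(Z, Z))))
  step 7: S(S(add(add(add(SZ, mul(SSZ, SSSZ)), add(Z, Z)), mul(mul(Z, Z), add(Z, Z)))))
  step 8: S(S(add(add(S(add(Z, mul(SSZ, SSSZ))), add(Z, Z)), mul(mul(Z, Z), add(Z, Z)))))
  step 9: S(S(add(S(add(add(Z, mul(SSZ, SSSZ)), add(Z, Z))), mul(mul(Z, Z), add(Z, Z)))))
  step 10: S(S(S(add(add(add(Z, mul(SSZ, SSSZ)), add(Z, Z)), mul(mul(Z, Z), add(Z, Z))))))
  step 11: S(S(S(add(add(mul(SSZ, SSSZ), add(Z, Z)), mul(mul(Z, Z), add(Z, Z))))))
  step 12: S(S(S(add(add(add(SSSZ, mul(SZ, SSSZ)), add(Z, Z)), mul(mul(Z, Z), add(Z, Z))))))
  step 13: S(S(S(add(add(S(add(SSZ, mul(SZ, SSSZ))), add(Z, Z)), mul(mul(Z, Z), add(Z, Z))))))
  step 14: S(S(S(add(S(add(add(SSZ, mul(SZ, SSSZ)), add(Z, Z))), mul(mul(Z, Z), add(Z, Z))))))
  step 15: S(S(S(S(add(add(add(SSZ, mul(SZ, SSSZ)), add(Z, Z)), mul(mul(Z, Z), add(Z, Z)))))))
  step 16: S(S(S(S(add(add(S(add(SZ, mul(SZ, SSSZ))), add(Z, Z)), mul(mul(Z, Z), add(Z, Z)))))))
  step 17: S(S(S(S(add(S(add(add(SZ, mul(SZ, SSSZ)), add(Z, Z))), mul(mul(Z, Z), add(Z, Z)))))))
  step 18: S(S(S(S(S(add(add(add(SZ, mul(SZ, SSSZ)), add(Z, Z)), mul(mul(Z, Z), add(Z, Z))))))))
  step 19: S(S(S(S(S(add(add(S(add(Z, mul(SZ, SSSZ))), add(Z, Z)), mul(mul(Z, Z), add(Z, Z))))))))
  step 20: S(S(S(S(S(add(S(add(add(Z, mul(SZ, SSSZ)), add(Z, Z))), mul(mul(Z, Z), add(Z, Z))))))))
  step 21: S(S(S(S(S(S(add(add(add(Z, mul(SZ, SSSZ)), add(Z, Z)), mul(mul(Z, Z), add(Z, Z)))))))))
  step 22: S(S(S(S(S(S(add(add(mul(SZ, SSSZ), add(Z, Z)), mul(mul(Z, Z), add(Z, Z)))))))))
  step 23: S(S(S(S(S(S(add(add(add(SSSZ, mul(Z, SSSZ)), add(Z, Z)), mul(mul(Z, Z), add(Z, Z)))))))))
  step 24: S(S(S(S(S(S(add(add(S(add(SSZ, mul(Z, SSSZ))), add(Z, Z)), mul(mul(Z, Z), add(Z, Z)))))))))
  step 25: S(S(S(S(S(S(add(S(add(add(SSZ, mul(Z, SSSZ)), add(Z, Z))), mul(mul(Z, Z), add(Z, Z)))))))))
  step 26: S(S(S(S(S(S(S(add(add(add(SSZ, mul(Z, SSSZ)), add(Z, Z)), mul(mul(Z, Z), add(Z, Z))))))))))
  step 27: S(S(S(S(S(S(S(add(add(S(add(SZ, mul(Z, SSSZ))), add(Z, Z)), mul(mul(Z, Z), add(Z, Z))))))))))
  step 28: S(S(S(S(S(S(S(add(S(add(add(SZ, mul(Z, SSSZ)), add(Z, Z))), mul(mul(Z, Z), add(Z, Z))))))))))
  step 29: S(S(S(S(S(S(S(S(add(add(add(SZ, mul(Z, SSSZ)), add(Z, Z)), mul(mul(Z, Z), add(Z, Z)))))))))))
  step 30: S(S(S(S(S(S(S(S(add(add(S(add(Z, mul(Z, SSSZ))), add(Z, Z)), mul(mul(Z, Z), add(Z, Z)))))))))))
  step 31: S(S(S(S(S(S(S(S(add(S(add(add(Z, mul(Z, SSSZ)), add(Z, Z))), mul(mul(Z, Z), add(Z, Z)))))))))))
  step 32: S(S(S(S(S(S(S(S(S(add(add(add(Z, mul(Z, SSSZ)), add(Z, Z)), mul(mul(Z, Z), add(Z, Z))))))))))))
  step 33: S(S(S(S(S(S(S(S(S(add(add(mul(Z, SSSZ), add(Z, Z)), mul(mul(Z, Z), add(Z, Z))))))))))))
  step 34: S(S(S(S(S(S(S(S(S(add(add(Z, add(Z, Z)), mul(mul(Z, Z), add(Z, Z))))))))))))
  step 35: S(S(S(S(S(S(S(S(S(add(add(Z, Z), mul(mul(Z, Z), add(Z, Z))))))))))))
  step 36: S(S(S(S(S(S(S(S(S(add(Z, mul(mul(Z, Z), add(Z, Z))))))))))))
  step 37: S(S(S(S(S(S(S(S(S(mul(mul(Z, Z), add(Z, Z)))))))))))
  step 38: S(S(S(S(S(S(S(S(S(mul(Z, add(Z, Z)))))))))))
  step 39: S^9(Z)

Answer: normal form = S^9(Z)  (in 39 steps)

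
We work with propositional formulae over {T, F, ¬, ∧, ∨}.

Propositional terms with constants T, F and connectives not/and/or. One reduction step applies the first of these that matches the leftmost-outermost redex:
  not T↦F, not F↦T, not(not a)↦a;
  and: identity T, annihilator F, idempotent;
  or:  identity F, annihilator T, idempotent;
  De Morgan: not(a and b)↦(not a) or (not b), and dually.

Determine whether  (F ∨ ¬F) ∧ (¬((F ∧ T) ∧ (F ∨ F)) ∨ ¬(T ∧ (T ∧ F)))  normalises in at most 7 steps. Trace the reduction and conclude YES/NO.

  start: (F ∨ ¬F) ∧ (¬((F ∧ T) ∧ (F ∨ F)) ∨ ¬(T ∧ (T ∧ F)))
  [1] ¬F ∧ (¬((F ∧ T) ∧ (F ∨ F)) ∨ ¬(T ∧ (T ∧ F)))
  [2] T ∧ (¬((F ∧ T) ∧ (F ∨ F)) ∨ ¬(T ∧ (T ∧ F)))
  [3] ¬((F ∧ T) ∧ (F ∨ F)) ∨ ¬(T ∧ (T ∧ F))
  [4] (¬(F ∧ T) ∨ ¬(F ∨ F)) ∨ ¬(T ∧ (T ∧ F))
  [5] ((¬F ∨ ¬T) ∨ ¬(F ∨ F)) ∨ ¬(T ∧ (T ∧ F))
  [6] ((T ∨ ¬T) ∨ ¬(F ∨ F)) ∨ ¬(T ∧ (T ∧ F))
  [7] (T ∨ ¬(F ∨ F)) ∨ ¬(T ∧ (T ∧ F))

Answer: NO — after 7 steps the term is (T ∨ ¬(F ∨ F)) ∨ ¬(T ∧ (T ∧ F)), not yet normal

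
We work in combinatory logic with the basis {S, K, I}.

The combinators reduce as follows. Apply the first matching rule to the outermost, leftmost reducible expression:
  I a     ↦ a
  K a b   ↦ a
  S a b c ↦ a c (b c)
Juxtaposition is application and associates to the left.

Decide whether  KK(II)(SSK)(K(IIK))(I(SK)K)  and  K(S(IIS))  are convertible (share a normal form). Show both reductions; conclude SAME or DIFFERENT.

Term A:
  start: KK(II)(SSK)(K(IIK))(I(SK)K)
  →1  K(SSK)(K(IIK))(I(SK)K)
  →2  SSK(I(SK)K)
  →3  S(I(SK)K)(K(I(SK)K))
  →4  S(SKK)(K(I(SK)K))
  →5  S(SKK)(K(SKK))

Term B:
  start: K(S(IIS))
  →1  K(S(IS))
  →2  K(SS)

Answer: DIFFERENT — A ⇓ S(SKK)(K(SKK)), B ⇓ K(SS)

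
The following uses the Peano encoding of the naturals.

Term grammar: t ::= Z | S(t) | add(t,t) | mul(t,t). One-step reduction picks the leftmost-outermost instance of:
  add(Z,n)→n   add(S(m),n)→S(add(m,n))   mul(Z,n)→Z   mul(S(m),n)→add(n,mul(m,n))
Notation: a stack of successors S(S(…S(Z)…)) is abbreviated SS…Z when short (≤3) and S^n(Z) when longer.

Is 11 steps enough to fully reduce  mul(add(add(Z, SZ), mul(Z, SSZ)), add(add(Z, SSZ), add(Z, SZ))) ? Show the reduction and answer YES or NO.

  start: mul(add(add(Z, SZ), mul(Z, SSZ)), add(add(Z, SSZ), add(Z, SZ)))
  step 1: mul(add(SZ, mul(Z, SSZ)), add(add(Z, SSZ), add(Z, SZ)))
  step 2: mul(S(add(Z, mul(Z, SSZ))), add(add(Z, SSZ), add(Z, SZ)))
  step 3: add(add(add(Z, SSZ), add(Z, SZ)), mul(add(Z, mul(Z, SSZ)), add(add(Z, SSZ), add(Z, SZ))))
  step 4: add(add(SSZ, add(Z, SZ)), mul(add(Z, mul(Z, SSZ)), add(add(Z, SSZ), add(Z, SZ))))
  step 5: add(S(add(SZ, add(Z, SZ))), mul(add(Z, mul(Z, SSZ)), add(add(Z, SSZ), add(Z, SZ))))
  step 6: S(add(add(SZ, add(Z, SZ)), mul(add(Z, mul(Z, SSZ)), add(add(Z, SSZ), add(Z, SZ)))))
  step 7: S(add(S(add(Z, add(Z, SZ))), mul(add(Z, mul(Z, SSZ)), add(add(Z, SSZ), add(Z, SZ)))))
  step 8: S(S(add(add(Z, add(Z, SZ)), mul(add(Z, mul(Z, SSZ)), add(add(Z, SSZ), add(Z, SZ))))))
  step 9: S(S(add(add(Z, SZ), mul(add(Z, mul(Z, SSZ)), add(add(Z, SSZ), add(Z, SZ))))))
  step 10: S(S(add(SZ, mul(add(Z, mul(Z, SSZ)), add(add(Z, SSZ), add(Z, SZ))))))
  step 11: S(S(S(add(Z, mul(add(Z, mul(Z, SSZ)), add(add(Z, SSZ), add(Z, SZ)))))))

Answer: NO — after 11 steps the term is S(S(S(add(Z, mul(add(Z, mul(Z, SSZ)), add(add(Z, SSZ), add(Z, SZ))))))), not yet normal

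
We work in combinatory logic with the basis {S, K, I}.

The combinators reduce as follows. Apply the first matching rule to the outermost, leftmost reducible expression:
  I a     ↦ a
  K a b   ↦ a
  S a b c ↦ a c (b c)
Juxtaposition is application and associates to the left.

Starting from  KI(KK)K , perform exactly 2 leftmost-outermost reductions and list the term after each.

  start: KI(KK)K
  step 1: IK
  step 2: K

Answer: after 2 steps: K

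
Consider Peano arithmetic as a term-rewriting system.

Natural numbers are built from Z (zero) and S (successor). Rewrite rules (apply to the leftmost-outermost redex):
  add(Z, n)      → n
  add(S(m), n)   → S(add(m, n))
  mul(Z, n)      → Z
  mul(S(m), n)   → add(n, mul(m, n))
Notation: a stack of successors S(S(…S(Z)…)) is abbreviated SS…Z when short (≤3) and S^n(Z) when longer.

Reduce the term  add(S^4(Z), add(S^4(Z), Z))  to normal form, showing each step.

  start: add(S^4(Z), add(S^4(Z), Z))
  [1] S(add(SSSZ, add(S^4(Z), Z)))
  [2] S(S(add(SSZ, add(S^4(Z), Z))))
  [3] S(S(S(add(SZ, add(S^4(Z), Z)))))
  [4] S(S(S(S(add(Z, add(S^4(Z), Z))))))
  [5] S(S(S(S(add(S^4(Z), Z)))))
  [6] S(S(S(S(S(add(SSSZ, Z))))))
  [7] S(S(S(S(S(S(add(SSZ, Z)))))))
  [8] S(S(S(S(S(S(S(add(SZ, Z))))))))
  [9] S(S(S(S(S(S(S(S(add(Z, Z)))))))))
  [10] S^8(Z)

Answer: normal form = S^8(Z)  (in 10 steps)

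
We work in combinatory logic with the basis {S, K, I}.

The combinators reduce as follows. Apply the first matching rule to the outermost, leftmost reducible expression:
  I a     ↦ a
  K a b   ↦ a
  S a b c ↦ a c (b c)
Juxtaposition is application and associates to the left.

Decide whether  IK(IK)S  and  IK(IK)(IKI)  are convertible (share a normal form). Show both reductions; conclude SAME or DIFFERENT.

Answer: SAME — A ⇓ K, B ⇓ K

Derivation:
Term A:
  start: IK(IK)S
  →1  K(IK)S
  →2  IK
  →3  K

Term B:
  start: IK(IK)(IKI)
  →1  K(IK)(IKI)
  →2  IK
  →3  K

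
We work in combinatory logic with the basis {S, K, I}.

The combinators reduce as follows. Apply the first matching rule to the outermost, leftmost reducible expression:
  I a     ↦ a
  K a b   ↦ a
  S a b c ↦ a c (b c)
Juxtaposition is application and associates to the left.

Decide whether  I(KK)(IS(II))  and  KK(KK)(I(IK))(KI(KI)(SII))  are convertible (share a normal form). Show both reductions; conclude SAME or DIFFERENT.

Answer: SAME — A ⇓ K, B ⇓ K

Derivation:
Term A:
  start: I(KK)(IS(II))
  [1] KK(IS(II))
  [2] K

Term B:
  start: KK(KK)(I(IK))(KI(KI)(SII))
  [1] K(I(IK))(KI(KI)(SII))
  [2] I(IK)
  [3] IK
  [4] K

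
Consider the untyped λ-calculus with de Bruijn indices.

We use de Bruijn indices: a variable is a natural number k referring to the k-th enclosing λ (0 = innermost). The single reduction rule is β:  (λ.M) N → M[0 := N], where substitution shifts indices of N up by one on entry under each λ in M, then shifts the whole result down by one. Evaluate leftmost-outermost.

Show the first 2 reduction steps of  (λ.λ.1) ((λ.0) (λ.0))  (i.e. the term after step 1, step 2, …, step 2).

Answer: after 2 steps: λ.λ.0

Reduction:
  start: (λ.λ.1) ((λ.0) (λ.0))
  [1] λ.(λ.0) (λ.0)
  [2] λ.λ.0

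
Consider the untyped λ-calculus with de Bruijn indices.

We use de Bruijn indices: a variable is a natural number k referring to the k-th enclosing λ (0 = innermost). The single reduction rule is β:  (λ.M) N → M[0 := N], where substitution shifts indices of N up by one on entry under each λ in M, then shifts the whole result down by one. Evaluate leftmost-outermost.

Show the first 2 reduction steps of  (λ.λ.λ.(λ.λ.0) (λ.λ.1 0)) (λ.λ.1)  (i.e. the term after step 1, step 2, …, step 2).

  start: (λ.λ.λ.(λ.λ.0) (λ.λ.1 0)) (λ.λ.1)
  [1] λ.λ.(λ.λ.0) (λ.λ.1 0)
  [2] λ.λ.λ.0

Answer: after 2 steps: λ.λ.λ.0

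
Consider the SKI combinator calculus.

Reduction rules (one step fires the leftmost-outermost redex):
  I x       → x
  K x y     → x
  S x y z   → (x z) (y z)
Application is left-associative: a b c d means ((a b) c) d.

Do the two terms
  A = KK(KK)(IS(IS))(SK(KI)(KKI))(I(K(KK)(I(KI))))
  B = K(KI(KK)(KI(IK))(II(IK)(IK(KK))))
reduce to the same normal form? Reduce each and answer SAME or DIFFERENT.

Term A:
  start: KK(KK)(IS(IS))(SK(KI)(KKI))(I(K(KK)(I(KI))))
  step 1: K(IS(IS))(SK(KI)(KKI))(I(K(KK)(I(KI))))
  step 2: IS(IS)(I(K(KK)(I(KI))))
  step 3: S(IS)(I(K(KK)(I(KI))))
  step 4: SS(I(K(KK)(I(KI))))
  step 5: SS(K(KK)(I(KI)))
  step 6: SS(KK)

Term B:
  start: K(KI(KK)(KI(IK))(II(IK)(IK(KK))))
  step 1: K(I(KI(IK))(II(IK)(IK(KK))))
  step 2: K(KI(IK)(II(IK)(IK(KK))))
  step 3: K(I(II(IK)(IK(KK))))
  step 4: K(II(IK)(IK(KK)))
  step 5: K(I(IK)(IK(KK)))
  step 6: K(IK(IK(KK)))
  step 7: K(K(IK(KK)))
  step 8: K(K(K(KK)))

Answer: DIFFERENT — A ⇓ SS(KK), B ⇓ K(K(K(KK)))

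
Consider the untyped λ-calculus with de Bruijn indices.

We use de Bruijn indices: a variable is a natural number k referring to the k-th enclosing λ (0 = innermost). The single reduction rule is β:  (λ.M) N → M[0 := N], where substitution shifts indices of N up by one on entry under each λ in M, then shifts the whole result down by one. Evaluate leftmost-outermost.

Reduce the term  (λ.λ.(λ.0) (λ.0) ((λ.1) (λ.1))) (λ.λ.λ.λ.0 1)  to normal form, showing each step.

  start: (λ.λ.(λ.0) (λ.0) ((λ.1) (λ.1))) (λ.λ.λ.λ.0 1)
  →1  λ.(λ.0) (λ.0) ((λ.1) (λ.1))
  →2  λ.(λ.0) ((λ.1) (λ.1))
  →3  λ.(λ.1) (λ.1)
  →4  λ.0

Answer: normal form = λ.0  (in 4 steps)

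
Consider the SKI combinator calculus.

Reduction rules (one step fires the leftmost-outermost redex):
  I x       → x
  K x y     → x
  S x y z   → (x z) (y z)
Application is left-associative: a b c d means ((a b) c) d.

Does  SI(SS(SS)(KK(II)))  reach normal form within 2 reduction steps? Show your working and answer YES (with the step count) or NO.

  start: SI(SS(SS)(KK(II)))
  [1] SI(S(KK(II))(SS(KK(II))))
  [2] SI(SK(SS(KK(II))))

Answer: NO — after 2 steps the term is SI(SK(SS(KK(II)))), not yet normal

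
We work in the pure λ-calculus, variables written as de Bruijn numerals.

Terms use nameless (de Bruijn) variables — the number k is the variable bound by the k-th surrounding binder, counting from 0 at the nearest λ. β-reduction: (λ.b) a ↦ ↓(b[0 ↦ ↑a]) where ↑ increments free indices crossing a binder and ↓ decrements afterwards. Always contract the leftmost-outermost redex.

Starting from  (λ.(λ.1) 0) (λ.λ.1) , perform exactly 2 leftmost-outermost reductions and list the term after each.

Answer: after 2 steps: λ.λ.1

Derivation:
  start: (λ.(λ.1) 0) (λ.λ.1)
  →1  (λ.λ.λ.1) (λ.λ.1)
  →2  λ.λ.1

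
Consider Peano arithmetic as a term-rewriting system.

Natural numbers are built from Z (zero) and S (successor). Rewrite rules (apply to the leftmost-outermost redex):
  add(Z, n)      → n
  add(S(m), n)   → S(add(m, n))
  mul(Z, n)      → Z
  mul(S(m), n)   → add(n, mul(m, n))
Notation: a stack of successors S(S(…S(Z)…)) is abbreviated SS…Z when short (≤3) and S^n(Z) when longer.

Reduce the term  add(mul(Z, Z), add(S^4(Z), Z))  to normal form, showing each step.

  start: add(mul(Z, Z), add(S^4(Z), Z))
  →1  add(Z, add(S^4(Z), Z))
  →2  add(S^4(Z), Z)
  →3  S(add(SSSZ, Z))
  →4  S(S(add(SSZ, Z)))
  →5  S(S(S(add(SZ, Z))))
  →6  S(S(S(S(add(Z, Z)))))
  →7  S^4(Z)

Answer: normal form = S^4(Z)  (in 7 steps)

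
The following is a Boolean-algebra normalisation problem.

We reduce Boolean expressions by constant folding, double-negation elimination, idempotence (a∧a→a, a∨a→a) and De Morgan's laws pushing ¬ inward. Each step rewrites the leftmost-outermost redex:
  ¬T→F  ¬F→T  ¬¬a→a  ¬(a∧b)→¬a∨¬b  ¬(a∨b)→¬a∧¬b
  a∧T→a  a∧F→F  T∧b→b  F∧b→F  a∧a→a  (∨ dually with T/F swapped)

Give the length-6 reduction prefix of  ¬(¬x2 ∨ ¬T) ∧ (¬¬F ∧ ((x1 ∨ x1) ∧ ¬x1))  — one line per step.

Answer: after 6 steps: x2 ∧ F

Reduction:
  start: ¬(¬x2 ∨ ¬T) ∧ (¬¬F ∧ ((x1 ∨ x1) ∧ ¬x1))
  →1  (¬¬x2 ∧ ¬¬T) ∧ (¬¬F ∧ ((x1 ∨ x1) ∧ ¬x1))
  →2  (x2 ∧ ¬¬T) ∧ (¬¬F ∧ ((x1 ∨ x1) ∧ ¬x1))
  →3  (x2 ∧ T) ∧ (¬¬F ∧ ((x1 ∨ x1) ∧ ¬x1))
  →4  x2 ∧ (¬¬F ∧ ((x1 ∨ x1) ∧ ¬x1))
  →5  x2 ∧ (F ∧ ((x1 ∨ x1) ∧ ¬x1))
  →6  x2 ∧ F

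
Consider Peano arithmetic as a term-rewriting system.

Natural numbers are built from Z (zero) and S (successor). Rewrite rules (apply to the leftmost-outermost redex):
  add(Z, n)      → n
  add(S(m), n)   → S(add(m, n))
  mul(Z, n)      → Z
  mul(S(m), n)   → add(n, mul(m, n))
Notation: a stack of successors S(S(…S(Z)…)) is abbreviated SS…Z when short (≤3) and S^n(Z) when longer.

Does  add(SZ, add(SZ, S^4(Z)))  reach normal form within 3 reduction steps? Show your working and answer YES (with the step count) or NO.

Answer: NO — after 3 steps the term is S(S(add(Z, S^4(Z)))), not yet normal

Reduction:
  start: add(SZ, add(SZ, S^4(Z)))
  →1  S(add(Z, add(SZ, S^4(Z))))
  →2  S(add(SZ, S^4(Z)))
  →3  S(S(add(Z, S^4(Z))))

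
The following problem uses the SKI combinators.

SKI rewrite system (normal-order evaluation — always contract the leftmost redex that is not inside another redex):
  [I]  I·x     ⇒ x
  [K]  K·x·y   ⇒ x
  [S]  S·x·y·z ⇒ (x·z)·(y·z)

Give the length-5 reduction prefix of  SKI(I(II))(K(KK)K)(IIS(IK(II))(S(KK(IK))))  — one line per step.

  start: SKI(I(II))(K(KK)K)(IIS(IK(II))(S(KK(IK))))
  [1] K(I(II))(I(I(II)))(K(KK)K)(IIS(IK(II))(S(KK(IK))))
  [2] I(II)(K(KK)K)(IIS(IK(II))(S(KK(IK))))
  [3] II(K(KK)K)(IIS(IK(II))(S(KK(IK))))
  [4] I(K(KK)K)(IIS(IK(II))(S(KK(IK))))
  [5] K(KK)K(IIS(IK(II))(S(KK(IK))))

Answer: after 5 steps: K(KK)K(IIS(IK(II))(S(KK(IK))))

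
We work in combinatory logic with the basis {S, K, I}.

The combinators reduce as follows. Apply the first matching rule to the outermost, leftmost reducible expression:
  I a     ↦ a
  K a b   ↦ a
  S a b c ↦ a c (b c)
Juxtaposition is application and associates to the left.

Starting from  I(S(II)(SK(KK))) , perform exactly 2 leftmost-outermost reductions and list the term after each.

Answer: after 2 steps: SI(SK(KK))

Derivation:
  start: I(S(II)(SK(KK)))
  step 1: S(II)(SK(KK))
  step 2: SI(SK(KK))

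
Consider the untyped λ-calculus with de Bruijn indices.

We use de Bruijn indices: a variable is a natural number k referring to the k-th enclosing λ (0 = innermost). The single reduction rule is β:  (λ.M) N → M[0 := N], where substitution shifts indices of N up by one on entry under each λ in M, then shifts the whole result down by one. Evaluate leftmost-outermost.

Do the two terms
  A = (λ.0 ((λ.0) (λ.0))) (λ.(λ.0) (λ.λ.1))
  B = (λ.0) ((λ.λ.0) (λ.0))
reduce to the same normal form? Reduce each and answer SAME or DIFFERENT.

Term A:
  start: (λ.0 ((λ.0) (λ.0))) (λ.(λ.0) (λ.λ.1))
  step 1: (λ.(λ.0) (λ.λ.1)) ((λ.0) (λ.0))
  step 2: (λ.0) (λ.λ.1)
  step 3: λ.λ.1

Term B:
  start: (λ.0) ((λ.λ.0) (λ.0))
  step 1: (λ.λ.0) (λ.0)
  step 2: λ.0

Answer: DIFFERENT — A ⇓ λ.λ.1, B ⇓ λ.0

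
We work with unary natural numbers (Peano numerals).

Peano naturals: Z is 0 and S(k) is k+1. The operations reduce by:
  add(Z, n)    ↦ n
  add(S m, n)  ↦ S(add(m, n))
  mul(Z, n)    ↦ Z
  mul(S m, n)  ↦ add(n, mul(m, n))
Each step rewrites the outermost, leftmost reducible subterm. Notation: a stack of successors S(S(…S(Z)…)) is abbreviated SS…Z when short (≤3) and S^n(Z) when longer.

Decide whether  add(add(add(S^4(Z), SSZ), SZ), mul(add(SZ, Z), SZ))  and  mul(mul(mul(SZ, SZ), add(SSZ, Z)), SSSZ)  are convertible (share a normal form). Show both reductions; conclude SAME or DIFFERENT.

Term A:
  start: add(add(add(S^4(Z), SSZ), SZ), mul(add(SZ, Z), SZ))
  step 1: add(add(S(add(SSSZ, SSZ)), SZ), mul(add(SZ, Z), SZ))
  step 2: add(S(add(add(SSSZ, SSZ), SZ)), mul(add(SZ, Z), SZ))
  step 3: S(add(add(add(SSSZ, SSZ), SZ), mul(add(SZ, Z), SZ)))
  step 4: S(add(add(S(add(SSZ, SSZ)), SZ), mul(add(SZ, Z), SZ)))
  step 5: S(add(S(add(add(SSZ, SSZ), SZ)), mul(add(SZ, Z), SZ)))
  step 6: S(S(add(add(add(SSZ, SSZ), SZ), mul(add(SZ, Z), SZ))))
  step 7: S(S(add(add(S(add(SZ, SSZ)), SZ), mul(add(SZ, Z), SZ))))
  step 8: S(S(add(S(add(add(SZ, SSZ), SZ)), mul(add(SZ, Z), SZ))))
  step 9: S(S(S(add(add(add(SZ, SSZ), SZ), mul(add(SZ, Z), SZ)))))
  step 10: S(S(S(add(add(S(add(Z, SSZ)), SZ), mul(add(SZ, Z), SZ)))))
  step 11: S(S(S(add(S(add(add(Z, SSZ), SZ)), mul(add(SZ, Z), SZ)))))
  step 12: S(S(S(S(add(add(add(Z, SSZ), SZ), mul(add(SZ, Z), SZ))))))
  step 13: S(S(S(S(add(add(SSZ, SZ), mul(add(SZ, Z), SZ))))))
  step 14: S(S(S(S(add(S(add(SZ, SZ)), mul(add(SZ, Z), SZ))))))
  step 15: S(S(S(S(S(add(add(SZ, SZ), mul(add(SZ, Z), SZ)))))))
  step 16: S(S(S(S(S(add(S(add(Z, SZ)), mul(add(SZ, Z), SZ)))))))
  step 17: S(S(S(S(S(S(add(add(Z, SZ), mul(add(SZ, Z), SZ))))))))
  step 18: S(S(S(S(S(S(add(SZ, mul(add(SZ, Z), SZ))))))))
  step 19: S(S(S(S(S(S(S(add(Z, mul(add(SZ, Z), SZ)))))))))
  step 20: S(S(S(S(S(S(S(mul(add(SZ, Z), SZ))))))))
  step 21: S(S(S(S(S(S(S(mul(S(add(Z, Z)), SZ))))))))
  step 22: S(S(S(S(S(S(S(add(SZ, mul(add(Z, Z), SZ)))))))))
  step 23: S(S(S(S(S(S(S(S(add(Z, mul(add(Z, Z), SZ))))))))))
  step 24: S(S(S(S(S(S(S(S(mul(add(Z, Z), SZ)))))))))
  step 25: S(S(S(S(S(S(S(S(mul(Z, SZ)))))))))
  step 26: S^8(Z)

Term B:
  start: mul(mul(mul(SZ, SZ), add(SSZ, Z)), SSSZ)
  step 1: mul(mul(add(SZ, mul(Z, SZ)), add(SSZ, Z)), SSSZ)
  step 2: mul(mul(S(add(Z, mul(Z, SZ))), add(SSZ, Z)), SSSZ)
  step 3: mul(add(add(SSZ, Z), mul(add(Z, mul(Z, SZ)), add(SSZ, Z))), SSSZ)
  step 4: mul(add(S(add(SZ, Z)), mul(add(Z, mul(Z, SZ)), add(SSZ, Z))), SSSZ)
  step 5: mul(S(add(add(SZ, Z), mul(add(Z, mul(Z, SZ)), add(SSZ, Z)))), SSSZ)
  step 6: add(SSSZ, mul(add(add(SZ, Z), mul(add(Z, mul(Z, SZ)), add(SSZ, Z))), SSSZ))
  step 7: S(add(SSZ, mul(add(add(SZ, Z), mul(add(Z, mul(Z, SZ)), add(SSZ, Z))), SSSZ)))
  step 8: S(S(add(SZ, mul(add(add(SZ, Z), mul(add(Z, mul(Z, SZ)), add(SSZ, Z))), SSSZ))))
  step 9: S(S(S(add(Z, mul(add(add(SZ, Z), mul(add(Z, mul(Z, SZ)), add(SSZ, Z))), SSSZ)))))
  step 10: S(S(S(mul(add(add(SZ, Z), mul(add(Z, mul(Z, SZ)), add(SSZ, Z))), SSSZ))))
  step 11: S(S(S(mul(add(S(add(Z, Z)), mul(add(Z, mul(Z, SZ)), add(SSZ, Z))), SSSZ))))
  step 12: S(S(S(mul(S(add(add(Z, Z), mul(add(Z, mul(Z, SZ)), add(SSZ, Z)))), SSSZ))))
  step 13: S(S(S(add(SSSZ, mul(add(add(Z, Z), mul(add(Z, mul(Z, SZ)), add(SSZ, Z))), SSSZ)))))
  step 14: S(S(S(S(add(SSZ, mul(add(add(Z, Z), mul(add(Z, mul(Z, SZ)), add(SSZ, Z))), SSSZ))))))
  step 15: S(S(S(S(S(add(SZ, mul(add(add(Z, Z), mul(add(Z, mul(Z, SZ)), add(SSZ, Z))), SSSZ)))))))
  step 16: S(S(S(S(S(S(add(Z, mul(add(add(Z, Z), mul(add(Z, mul(Z, SZ)), add(SSZ, Z))), SSSZ))))))))
  step 17: S(S(S(S(S(S(mul(add(add(Z, Z), mul(add(Z, mul(Z, SZ)), add(SSZ, Z))), SSSZ)))))))
  step 18: S(S(S(S(S(S(mul(add(Z, mul(add(Z, mul(Z, SZ)), add(SSZ, Z))), SSSZ)))))))
  step 19: S(S(S(S(S(S(mul(mul(add(Z, mul(Z, SZ)), add(SSZ, Z)), SSSZ)))))))
  step 20: S(S(S(S(S(S(mul(mul(mul(Z, SZ), add(SSZ, Z)), SSSZ)))))))
  step 21: S(S(S(S(S(S(mul(mul(Z, add(SSZ, Z)), SSSZ)))))))
  step 22: S(S(S(S(S(S(mul(Z, SSSZ)))))))
  step 23: S^6(Z)

Answer: DIFFERENT — A ⇓ S^8(Z), B ⇓ S^6(Z)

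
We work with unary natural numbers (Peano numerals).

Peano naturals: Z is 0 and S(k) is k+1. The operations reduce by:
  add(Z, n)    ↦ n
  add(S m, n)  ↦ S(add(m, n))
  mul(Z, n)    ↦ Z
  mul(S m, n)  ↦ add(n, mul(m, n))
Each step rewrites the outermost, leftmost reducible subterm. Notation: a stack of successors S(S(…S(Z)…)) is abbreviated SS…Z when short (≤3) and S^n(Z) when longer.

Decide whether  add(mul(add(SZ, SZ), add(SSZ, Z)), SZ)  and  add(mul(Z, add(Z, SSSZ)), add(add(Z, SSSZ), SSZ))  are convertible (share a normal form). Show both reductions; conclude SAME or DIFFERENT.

Answer: SAME — A ⇓ S^5(Z), B ⇓ S^5(Z)

Derivation:
Term A:
  start: add(mul(add(SZ, SZ), add(SSZ, Z)), SZ)
  [1] add(mul(S(add(Z, SZ)), add(SSZ, Z)), SZ)
  [2] add(add(add(SSZ, Z), mul(add(Z, SZ), add(SSZ, Z))), SZ)
  [3] add(add(S(add(SZ, Z)), mul(add(Z, SZ), add(SSZ, Z))), SZ)
  [4] add(S(add(add(SZ, Z), mul(add(Z, SZ), add(SSZ, Z)))), SZ)
  [5] S(add(add(add(SZ, Z), mul(add(Z, SZ), add(SSZ, Z))), SZ))
  [6] S(add(add(S(add(Z, Z)), mul(add(Z, SZ), add(SSZ, Z))), SZ))
  [7] S(add(S(add(add(Z, Z), mul(add(Z, SZ), add(SSZ, Z)))), SZ))
  [8] S(S(add(add(add(Z, Z), mul(add(Z, SZ), add(SSZ, Z))), SZ)))
  [9] S(S(add(add(Z, mul(add(Z, SZ), add(SSZ, Z))), SZ)))
  [10] S(S(add(mul(add(Z, SZ), add(SSZ, Z)), SZ)))
  [11] S(S(add(mul(SZ, add(SSZ, Z)), SZ)))
  [12] S(S(add(add(add(SSZ, Z), mul(Z, add(SSZ, Z))), SZ)))
  [13] S(S(add(add(S(add(SZ, Z)), mul(Z, add(SSZ, Z))), SZ)))
  [14] S(S(add(S(add(add(SZ, Z), mul(Z, add(SSZ, Z)))), SZ)))
  [15] S(S(S(add(add(add(SZ, Z), mul(Z, add(SSZ, Z))), SZ))))
  [16] S(S(S(add(add(S(add(Z, Z)), mul(Z, add(SSZ, Z))), SZ))))
  [17] S(S(S(add(S(add(add(Z, Z), mul(Z, add(SSZ, Z)))), SZ))))
  [18] S(S(S(S(add(add(add(Z, Z), mul(Z, add(SSZ, Z))), SZ)))))
  [19] S(S(S(S(add(add(Z, mul(Z, add(SSZ, Z))), SZ)))))
  [20] S(S(S(S(add(mul(Z, add(SSZ, Z)), SZ)))))
  [21] S(S(S(S(add(Z, SZ)))))
  [22] S^5(Z)

Term B:
  start: add(mul(Z, add(Z, SSSZ)), add(add(Z, SSSZ), SSZ))
  [1] add(Z, add(add(Z, SSSZ), SSZ))
  [2] add(add(Z, SSSZ), SSZ)
  [3] add(SSSZ, SSZ)
  [4] S(add(SSZ, SSZ))
  [5] S(S(add(SZ, SSZ)))
  [6] S(S(S(add(Z, SSZ))))
  [7] S^5(Z)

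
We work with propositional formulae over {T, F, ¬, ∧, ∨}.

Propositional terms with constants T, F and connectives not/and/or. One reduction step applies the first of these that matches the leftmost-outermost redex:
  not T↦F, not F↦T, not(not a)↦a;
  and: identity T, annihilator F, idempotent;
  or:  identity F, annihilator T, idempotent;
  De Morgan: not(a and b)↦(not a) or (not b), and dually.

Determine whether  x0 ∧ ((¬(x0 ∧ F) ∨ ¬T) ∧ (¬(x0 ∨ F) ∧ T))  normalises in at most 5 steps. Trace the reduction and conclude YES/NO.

  start: x0 ∧ ((¬(x0 ∧ F) ∨ ¬T) ∧ (¬(x0 ∨ F) ∧ T))
  →1  x0 ∧ (((¬x0 ∨ ¬F) ∨ ¬T) ∧ (¬(x0 ∨ F) ∧ T))
  →2  x0 ∧ (((¬x0 ∨ T) ∨ ¬T) ∧ (¬(x0 ∨ F) ∧ T))
  →3  x0 ∧ ((T ∨ ¬T) ∧ (¬(x0 ∨ F) ∧ T))
  →4  x0 ∧ (T ∧ (¬(x0 ∨ F) ∧ T))
  →5  x0 ∧ (¬(x0 ∨ F) ∧ T)

Answer: NO — after 5 steps the term is x0 ∧ (¬(x0 ∨ F) ∧ T), not yet normal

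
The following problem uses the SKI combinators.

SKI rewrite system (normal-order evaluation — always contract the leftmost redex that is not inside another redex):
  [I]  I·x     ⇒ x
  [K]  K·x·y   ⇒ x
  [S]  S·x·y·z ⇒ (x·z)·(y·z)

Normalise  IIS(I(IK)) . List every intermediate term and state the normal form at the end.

  start: IIS(I(IK))
  [1] IS(I(IK))
  [2] S(I(IK))
  [3] S(IK)
  [4] SK

Answer: normal form = SK  (in 4 steps)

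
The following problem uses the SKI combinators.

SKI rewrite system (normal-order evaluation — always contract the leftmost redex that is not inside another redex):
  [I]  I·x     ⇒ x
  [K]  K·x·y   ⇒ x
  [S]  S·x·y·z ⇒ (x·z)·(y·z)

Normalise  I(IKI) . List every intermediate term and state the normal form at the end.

  start: I(IKI)
  →1  IKI
  →2  KI

Answer: normal form = KI  (in 2 steps)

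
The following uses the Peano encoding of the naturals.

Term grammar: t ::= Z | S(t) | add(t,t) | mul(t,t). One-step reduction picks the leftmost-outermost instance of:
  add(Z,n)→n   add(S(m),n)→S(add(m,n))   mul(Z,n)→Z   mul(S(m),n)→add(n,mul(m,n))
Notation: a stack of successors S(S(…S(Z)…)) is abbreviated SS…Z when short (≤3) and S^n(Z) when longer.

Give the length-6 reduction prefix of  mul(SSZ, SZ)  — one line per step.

  start: mul(SSZ, SZ)
  [1] add(SZ, mul(SZ, SZ))
  [2] S(add(Z, mul(SZ, SZ)))
  [3] S(mul(SZ, SZ))
  [4] S(add(SZ, mul(Z, SZ)))
  [5] S(S(add(Z, mul(Z, SZ))))
  [6] S(S(mul(Z, SZ)))

Answer: after 6 steps: S(S(mul(Z, SZ)))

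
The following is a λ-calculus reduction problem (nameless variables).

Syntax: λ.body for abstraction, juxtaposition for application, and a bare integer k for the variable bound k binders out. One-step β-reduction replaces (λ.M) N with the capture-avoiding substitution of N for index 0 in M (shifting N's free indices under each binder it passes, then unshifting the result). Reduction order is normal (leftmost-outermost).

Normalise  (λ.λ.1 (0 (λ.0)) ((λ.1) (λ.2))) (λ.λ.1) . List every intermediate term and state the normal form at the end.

Answer: normal form = λ.0 (λ.0)  (in 3 steps)

Reduction:
  start: (λ.λ.1 (0 (λ.0)) ((λ.1) (λ.2))) (λ.λ.1)
  step 1: λ.(λ.λ.1) (0 (λ.0)) ((λ.1) (λ.λ.λ.1))
  step 2: λ.(λ.1 (λ.0)) ((λ.1) (λ.λ.λ.1))
  step 3: λ.0 (λ.0)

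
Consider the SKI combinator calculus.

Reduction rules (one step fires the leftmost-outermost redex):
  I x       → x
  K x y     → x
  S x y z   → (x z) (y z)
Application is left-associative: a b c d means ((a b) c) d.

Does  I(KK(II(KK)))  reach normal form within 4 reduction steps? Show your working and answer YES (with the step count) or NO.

  start: I(KK(II(KK)))
  step 1: KK(II(KK))
  step 2: K

Answer: YES — reaches normal form K in 2 ≤ 4 steps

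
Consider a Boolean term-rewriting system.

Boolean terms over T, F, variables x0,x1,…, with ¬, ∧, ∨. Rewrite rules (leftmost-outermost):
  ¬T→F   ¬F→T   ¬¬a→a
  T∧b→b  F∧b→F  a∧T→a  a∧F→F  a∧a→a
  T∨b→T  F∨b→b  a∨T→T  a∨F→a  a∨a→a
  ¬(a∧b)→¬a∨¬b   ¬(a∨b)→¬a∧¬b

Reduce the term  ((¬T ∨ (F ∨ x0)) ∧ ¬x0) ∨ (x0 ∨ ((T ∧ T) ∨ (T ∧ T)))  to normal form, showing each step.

  start: ((¬T ∨ (F ∨ x0)) ∧ ¬x0) ∨ (x0 ∨ ((T ∧ T) ∨ (T ∧ T)))
  →1  ((F ∨ (F ∨ x0)) ∧ ¬x0) ∨ (x0 ∨ ((T ∧ T) ∨ (T ∧ T)))
  →2  ((F ∨ x0) ∧ ¬x0) ∨ (x0 ∨ ((T ∧ T) ∨ (T ∧ T)))
  →3  (x0 ∧ ¬x0) ∨ (x0 ∨ ((T ∧ T) ∨ (T ∧ T)))
  →4  (x0 ∧ ¬x0) ∨ (x0 ∨ (T ∧ T))
  →5  (x0 ∧ ¬x0) ∨ (x0 ∨ T)
  →6  (x0 ∧ ¬x0) ∨ T
  →7  T

Answer: normal form = T  (in 7 steps)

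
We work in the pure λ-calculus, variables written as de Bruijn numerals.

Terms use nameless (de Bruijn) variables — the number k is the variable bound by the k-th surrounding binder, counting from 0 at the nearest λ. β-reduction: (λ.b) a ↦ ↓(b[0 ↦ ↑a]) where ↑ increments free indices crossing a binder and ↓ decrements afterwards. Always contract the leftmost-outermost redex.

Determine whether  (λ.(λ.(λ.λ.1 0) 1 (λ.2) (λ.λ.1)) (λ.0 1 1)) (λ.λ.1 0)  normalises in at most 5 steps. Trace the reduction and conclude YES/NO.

Answer: NO — after 5 steps the term is (λ.(λ.λ.λ.1 0) 0) (λ.λ.1), not yet normal

Working:
  start: (λ.(λ.(λ.λ.1 0) 1 (λ.2) (λ.λ.1)) (λ.0 1 1)) (λ.λ.1 0)
  step 1: (λ.(λ.λ.1 0) (λ.λ.1 0) (λ.λ.λ.1 0) (λ.λ.1)) (λ.0 (λ.λ.1 0) (λ.λ.1 0))
  step 2: (λ.λ.1 0) (λ.λ.1 0) (λ.λ.λ.1 0) (λ.λ.1)
  step 3: (λ.(λ.λ.1 0) 0) (λ.λ.λ.1 0) (λ.λ.1)
  step 4: (λ.λ.1 0) (λ.λ.λ.1 0) (λ.λ.1)
  step 5: (λ.(λ.λ.λ.1 0) 0) (λ.λ.1)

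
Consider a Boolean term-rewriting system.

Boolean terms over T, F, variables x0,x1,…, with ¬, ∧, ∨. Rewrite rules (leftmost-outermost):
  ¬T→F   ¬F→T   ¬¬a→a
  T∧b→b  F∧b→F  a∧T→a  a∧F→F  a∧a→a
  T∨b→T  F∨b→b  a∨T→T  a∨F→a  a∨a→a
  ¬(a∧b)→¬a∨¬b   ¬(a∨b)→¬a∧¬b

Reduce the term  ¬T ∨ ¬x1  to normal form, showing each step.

Answer: normal form = ¬x1  (in 2 steps)

Reduction:
  start: ¬T ∨ ¬x1
  →1  F ∨ ¬x1
  →2  ¬x1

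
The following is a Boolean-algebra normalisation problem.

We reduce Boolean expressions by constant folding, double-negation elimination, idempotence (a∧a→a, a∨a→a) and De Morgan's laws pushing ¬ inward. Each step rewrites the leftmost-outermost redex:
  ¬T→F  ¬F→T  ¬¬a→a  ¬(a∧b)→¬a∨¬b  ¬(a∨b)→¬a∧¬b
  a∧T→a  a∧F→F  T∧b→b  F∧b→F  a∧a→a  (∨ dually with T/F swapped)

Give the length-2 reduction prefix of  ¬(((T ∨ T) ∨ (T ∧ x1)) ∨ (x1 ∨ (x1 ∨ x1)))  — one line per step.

  start: ¬(((T ∨ T) ∨ (T ∧ x1)) ∨ (x1 ∨ (x1 ∨ x1)))
  step 1: ¬((T ∨ T) ∨ (T ∧ x1)) ∧ ¬(x1 ∨ (x1 ∨ x1))
  step 2: (¬(T ∨ T) ∧ ¬(T ∧ x1)) ∧ ¬(x1 ∨ (x1 ∨ x1))

Answer: after 2 steps: (¬(T ∨ T) ∧ ¬(T ∧ x1)) ∧ ¬(x1 ∨ (x1 ∨ x1))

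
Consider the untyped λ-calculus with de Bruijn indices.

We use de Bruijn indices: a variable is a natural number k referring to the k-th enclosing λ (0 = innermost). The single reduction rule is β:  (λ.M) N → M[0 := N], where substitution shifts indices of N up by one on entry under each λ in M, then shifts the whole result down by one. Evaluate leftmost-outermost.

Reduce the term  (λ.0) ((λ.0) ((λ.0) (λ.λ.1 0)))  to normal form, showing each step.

Answer: normal form = λ.λ.1 0  (in 3 steps)

Derivation:
  start: (λ.0) ((λ.0) ((λ.0) (λ.λ.1 0)))
  step 1: (λ.0) ((λ.0) (λ.λ.1 0))
  step 2: (λ.0) (λ.λ.1 0)
  step 3: λ.λ.1 0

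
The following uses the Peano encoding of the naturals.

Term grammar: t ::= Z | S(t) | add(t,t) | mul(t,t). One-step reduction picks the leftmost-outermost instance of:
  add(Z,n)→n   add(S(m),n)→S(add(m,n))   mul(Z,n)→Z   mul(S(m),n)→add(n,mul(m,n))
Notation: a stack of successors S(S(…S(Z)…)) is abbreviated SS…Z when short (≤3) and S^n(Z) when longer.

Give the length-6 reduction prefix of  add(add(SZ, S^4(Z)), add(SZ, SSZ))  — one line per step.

  start: add(add(SZ, S^4(Z)), add(SZ, SSZ))
  step 1: add(S(add(Z, S^4(Z))), add(SZ, SSZ))
  step 2: S(add(add(Z, S^4(Z)), add(SZ, SSZ)))
  step 3: S(add(S^4(Z), add(SZ, SSZ)))
  step 4: S(S(add(SSSZ, add(SZ, SSZ))))
  step 5: S(S(S(add(SSZ, add(SZ, SSZ)))))
  step 6: S(S(S(S(add(SZ, add(SZ, SSZ))))))

Answer: after 6 steps: S(S(S(S(add(SZ, add(SZ, SSZ))))))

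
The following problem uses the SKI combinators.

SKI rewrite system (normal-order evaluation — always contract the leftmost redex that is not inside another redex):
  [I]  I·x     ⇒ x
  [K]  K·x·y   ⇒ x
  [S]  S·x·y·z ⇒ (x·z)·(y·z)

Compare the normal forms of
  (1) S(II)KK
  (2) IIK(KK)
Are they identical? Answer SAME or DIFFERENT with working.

Answer: SAME — A ⇓ K(KK), B ⇓ K(KK)

Derivation:
Term A:
  start: S(II)KK
  [1] IIK(KK)
  [2] IK(KK)
  [3] K(KK)

Term B:
  start: IIK(KK)
  [1] IK(KK)
  [2] K(KK)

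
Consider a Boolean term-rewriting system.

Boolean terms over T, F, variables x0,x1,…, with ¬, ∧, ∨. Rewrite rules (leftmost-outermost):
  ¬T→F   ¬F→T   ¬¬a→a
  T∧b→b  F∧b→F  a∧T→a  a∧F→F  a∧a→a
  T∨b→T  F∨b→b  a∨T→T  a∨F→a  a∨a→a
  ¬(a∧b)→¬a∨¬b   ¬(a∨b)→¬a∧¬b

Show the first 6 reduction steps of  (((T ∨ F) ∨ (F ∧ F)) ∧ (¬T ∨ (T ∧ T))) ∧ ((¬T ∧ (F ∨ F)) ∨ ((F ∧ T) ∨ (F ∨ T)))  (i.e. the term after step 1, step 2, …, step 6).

  start: (((T ∨ F) ∨ (F ∧ F)) ∧ (¬T ∨ (T ∧ T))) ∧ ((¬T ∧ (F ∨ F)) ∨ ((F ∧ T) ∨ (F ∨ T)))
  step 1: ((T ∨ (F ∧ F)) ∧ (¬T ∨ (T ∧ T))) ∧ ((¬T ∧ (F ∨ F)) ∨ ((F ∧ T) ∨ (F ∨ T)))
  step 2: (T ∧ (¬T ∨ (T ∧ T))) ∧ ((¬T ∧ (F ∨ F)) ∨ ((F ∧ T) ∨ (F ∨ T)))
  step 3: (¬T ∨ (T ∧ T)) ∧ ((¬T ∧ (F ∨ F)) ∨ ((F ∧ T) ∨ (F ∨ T)))
  step 4: (F ∨ (T ∧ T)) ∧ ((¬T ∧ (F ∨ F)) ∨ ((F ∧ T) ∨ (F ∨ T)))
  step 5: (T ∧ T) ∧ ((¬T ∧ (F ∨ F)) ∨ ((F ∧ T) ∨ (F ∨ T)))
  step 6: T ∧ ((¬T ∧ (F ∨ F)) ∨ ((F ∧ T) ∨ (F ∨ T)))

Answer: after 6 steps: T ∧ ((¬T ∧ (F ∨ F)) ∨ ((F ∧ T) ∨ (F ∨ T)))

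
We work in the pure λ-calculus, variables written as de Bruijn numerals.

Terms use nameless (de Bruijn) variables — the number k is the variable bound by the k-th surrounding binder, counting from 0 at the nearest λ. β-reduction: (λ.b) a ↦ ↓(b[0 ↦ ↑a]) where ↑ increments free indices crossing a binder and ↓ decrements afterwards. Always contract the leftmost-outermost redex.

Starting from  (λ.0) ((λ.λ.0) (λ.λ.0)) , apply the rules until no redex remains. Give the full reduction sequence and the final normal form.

Answer: normal form = λ.0  (in 2 steps)

Reduction:
  start: (λ.0) ((λ.λ.0) (λ.λ.0))
  →1  (λ.λ.0) (λ.λ.0)
  →2  λ.0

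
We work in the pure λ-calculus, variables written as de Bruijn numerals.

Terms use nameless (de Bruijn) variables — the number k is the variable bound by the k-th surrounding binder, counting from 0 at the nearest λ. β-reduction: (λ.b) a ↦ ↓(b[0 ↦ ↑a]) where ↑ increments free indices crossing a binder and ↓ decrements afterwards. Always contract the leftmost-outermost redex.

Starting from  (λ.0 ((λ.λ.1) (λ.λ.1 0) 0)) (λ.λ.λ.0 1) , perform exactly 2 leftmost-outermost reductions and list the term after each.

Answer: after 2 steps: λ.λ.0 1

Reduction:
  start: (λ.0 ((λ.λ.1) (λ.λ.1 0) 0)) (λ.λ.λ.0 1)
  step 1: (λ.λ.λ.0 1) ((λ.λ.1) (λ.λ.1 0) (λ.λ.λ.0 1))
  step 2: λ.λ.0 1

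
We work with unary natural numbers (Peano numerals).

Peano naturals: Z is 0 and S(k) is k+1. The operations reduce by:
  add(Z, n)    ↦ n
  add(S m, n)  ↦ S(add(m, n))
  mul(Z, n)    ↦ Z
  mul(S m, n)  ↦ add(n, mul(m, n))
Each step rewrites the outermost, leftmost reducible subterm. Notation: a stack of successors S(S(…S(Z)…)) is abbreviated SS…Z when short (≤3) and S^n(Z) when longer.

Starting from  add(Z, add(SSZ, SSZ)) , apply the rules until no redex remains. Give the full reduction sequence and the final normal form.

Answer: normal form = S^4(Z)  (in 4 steps)

Reduction:
  start: add(Z, add(SSZ, SSZ))
  [1] add(SSZ, SSZ)
  [2] S(add(SZ, SSZ))
  [3] S(S(add(Z, SSZ)))
  [4] S^4(Z)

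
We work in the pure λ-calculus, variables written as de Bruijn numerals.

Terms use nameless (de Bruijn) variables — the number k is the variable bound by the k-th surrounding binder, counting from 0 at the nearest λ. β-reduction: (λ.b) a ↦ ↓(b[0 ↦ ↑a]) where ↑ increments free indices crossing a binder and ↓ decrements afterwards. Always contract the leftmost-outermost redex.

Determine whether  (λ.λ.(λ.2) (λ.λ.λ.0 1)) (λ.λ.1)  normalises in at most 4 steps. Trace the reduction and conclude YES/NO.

Answer: YES — reaches normal form λ.λ.λ.1 in 2 ≤ 4 steps

Working:
  start: (λ.λ.(λ.2) (λ.λ.λ.0 1)) (λ.λ.1)
  step 1: λ.(λ.λ.λ.1) (λ.λ.λ.0 1)
  step 2: λ.λ.λ.1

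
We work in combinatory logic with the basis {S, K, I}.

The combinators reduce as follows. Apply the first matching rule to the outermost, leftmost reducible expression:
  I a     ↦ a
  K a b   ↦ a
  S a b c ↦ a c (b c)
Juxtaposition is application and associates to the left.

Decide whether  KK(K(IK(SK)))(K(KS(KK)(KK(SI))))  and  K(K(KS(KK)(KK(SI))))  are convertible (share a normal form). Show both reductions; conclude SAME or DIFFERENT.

Term A:
  start: KK(K(IK(SK)))(K(KS(KK)(KK(SI))))
  [1] K(K(KS(KK)(KK(SI))))
  [2] K(K(S(KK(SI))))
  [3] K(K(SK))

Term B:
  start: K(K(KS(KK)(KK(SI))))
  [1] K(K(S(KK(SI))))
  [2] K(K(SK))

Answer: SAME — A ⇓ K(K(SK)), B ⇓ K(K(SK))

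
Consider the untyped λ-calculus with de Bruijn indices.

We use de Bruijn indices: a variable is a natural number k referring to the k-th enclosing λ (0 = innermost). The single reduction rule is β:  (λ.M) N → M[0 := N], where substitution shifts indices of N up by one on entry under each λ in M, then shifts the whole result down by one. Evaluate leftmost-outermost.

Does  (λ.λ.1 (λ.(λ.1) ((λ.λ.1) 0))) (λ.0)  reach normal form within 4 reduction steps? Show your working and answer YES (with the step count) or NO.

Answer: YES — reaches normal form λ.λ.0 in 3 ≤ 4 steps

Reduction:
  start: (λ.λ.1 (λ.(λ.1) ((λ.λ.1) 0))) (λ.0)
  [1] λ.(λ.0) (λ.(λ.1) ((λ.λ.1) 0))
  [2] λ.λ.(λ.1) ((λ.λ.1) 0)
  [3] λ.λ.0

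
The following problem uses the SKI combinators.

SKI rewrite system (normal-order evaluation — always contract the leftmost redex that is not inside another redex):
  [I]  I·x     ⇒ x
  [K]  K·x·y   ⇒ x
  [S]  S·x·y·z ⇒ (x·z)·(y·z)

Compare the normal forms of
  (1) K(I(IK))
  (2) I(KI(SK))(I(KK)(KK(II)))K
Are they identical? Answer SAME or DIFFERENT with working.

Answer: SAME — A ⇓ KK, B ⇓ KK

Reduction:
Term A:
  start: K(I(IK))
  [1] K(IK)
  [2] KK

Term B:
  start: I(KI(SK))(I(KK)(KK(II)))K
  [1] KI(SK)(I(KK)(KK(II)))K
  [2] I(I(KK)(KK(II)))K
  [3] I(KK)(KK(II))K
  [4] KK(KK(II))K
  [5] KK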